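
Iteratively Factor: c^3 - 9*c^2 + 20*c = (c - 5)*(c^2 - 4*c) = (c - 5)*(c - 4)*(c)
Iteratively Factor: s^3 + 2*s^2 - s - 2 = (s - 1)*(s^2 + 3*s + 2) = (s - 1)*(s + 1)*(s + 2)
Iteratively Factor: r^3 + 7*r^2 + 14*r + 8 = (r + 4)*(r^2 + 3*r + 2) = (r + 1)*(r + 4)*(r + 2)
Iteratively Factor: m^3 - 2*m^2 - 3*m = (m - 3)*(m^2 + m) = (m - 3)*(m + 1)*(m)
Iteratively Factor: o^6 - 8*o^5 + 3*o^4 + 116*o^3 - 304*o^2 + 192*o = (o)*(o^5 - 8*o^4 + 3*o^3 + 116*o^2 - 304*o + 192) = o*(o + 4)*(o^4 - 12*o^3 + 51*o^2 - 88*o + 48) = o*(o - 3)*(o + 4)*(o^3 - 9*o^2 + 24*o - 16) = o*(o - 3)*(o - 1)*(o + 4)*(o^2 - 8*o + 16) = o*(o - 4)*(o - 3)*(o - 1)*(o + 4)*(o - 4)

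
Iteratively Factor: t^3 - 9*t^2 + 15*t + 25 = (t - 5)*(t^2 - 4*t - 5) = (t - 5)*(t + 1)*(t - 5)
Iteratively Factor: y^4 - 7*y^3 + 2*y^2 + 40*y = (y + 2)*(y^3 - 9*y^2 + 20*y) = (y - 4)*(y + 2)*(y^2 - 5*y) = (y - 5)*(y - 4)*(y + 2)*(y)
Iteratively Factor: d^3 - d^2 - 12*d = (d)*(d^2 - d - 12) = d*(d + 3)*(d - 4)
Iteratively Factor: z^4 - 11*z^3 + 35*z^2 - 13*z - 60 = (z + 1)*(z^3 - 12*z^2 + 47*z - 60) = (z - 5)*(z + 1)*(z^2 - 7*z + 12) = (z - 5)*(z - 4)*(z + 1)*(z - 3)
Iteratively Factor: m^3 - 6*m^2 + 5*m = (m)*(m^2 - 6*m + 5) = m*(m - 1)*(m - 5)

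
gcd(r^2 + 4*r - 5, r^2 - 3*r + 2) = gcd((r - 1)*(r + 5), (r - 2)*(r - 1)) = r - 1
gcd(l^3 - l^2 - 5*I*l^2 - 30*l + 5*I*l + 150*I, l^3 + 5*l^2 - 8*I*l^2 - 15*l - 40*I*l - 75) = l^2 + l*(5 - 5*I) - 25*I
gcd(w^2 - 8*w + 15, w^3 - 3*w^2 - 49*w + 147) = w - 3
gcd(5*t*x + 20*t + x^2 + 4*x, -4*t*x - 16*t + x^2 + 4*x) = x + 4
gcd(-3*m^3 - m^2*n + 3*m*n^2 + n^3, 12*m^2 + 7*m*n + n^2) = 3*m + n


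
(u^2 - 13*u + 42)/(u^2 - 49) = (u - 6)/(u + 7)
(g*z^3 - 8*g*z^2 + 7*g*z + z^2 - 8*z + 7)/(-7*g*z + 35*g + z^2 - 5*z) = (-g*z^3 + 8*g*z^2 - 7*g*z - z^2 + 8*z - 7)/(7*g*z - 35*g - z^2 + 5*z)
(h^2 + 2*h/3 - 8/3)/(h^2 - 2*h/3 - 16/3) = (3*h - 4)/(3*h - 8)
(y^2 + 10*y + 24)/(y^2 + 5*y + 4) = (y + 6)/(y + 1)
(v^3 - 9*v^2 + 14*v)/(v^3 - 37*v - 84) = v*(v - 2)/(v^2 + 7*v + 12)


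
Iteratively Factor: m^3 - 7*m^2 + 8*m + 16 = (m - 4)*(m^2 - 3*m - 4) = (m - 4)^2*(m + 1)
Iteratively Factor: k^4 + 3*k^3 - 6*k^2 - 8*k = (k)*(k^3 + 3*k^2 - 6*k - 8) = k*(k + 4)*(k^2 - k - 2) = k*(k - 2)*(k + 4)*(k + 1)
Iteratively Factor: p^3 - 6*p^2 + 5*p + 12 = (p - 3)*(p^2 - 3*p - 4) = (p - 4)*(p - 3)*(p + 1)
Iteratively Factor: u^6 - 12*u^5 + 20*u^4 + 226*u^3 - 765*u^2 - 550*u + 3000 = (u - 5)*(u^5 - 7*u^4 - 15*u^3 + 151*u^2 - 10*u - 600) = (u - 5)*(u + 2)*(u^4 - 9*u^3 + 3*u^2 + 145*u - 300) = (u - 5)*(u - 3)*(u + 2)*(u^3 - 6*u^2 - 15*u + 100) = (u - 5)^2*(u - 3)*(u + 2)*(u^2 - u - 20) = (u - 5)^2*(u - 3)*(u + 2)*(u + 4)*(u - 5)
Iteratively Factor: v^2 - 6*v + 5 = (v - 5)*(v - 1)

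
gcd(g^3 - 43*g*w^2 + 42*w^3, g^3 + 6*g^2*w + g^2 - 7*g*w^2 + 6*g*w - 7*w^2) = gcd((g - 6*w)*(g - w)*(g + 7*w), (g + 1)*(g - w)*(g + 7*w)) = -g^2 - 6*g*w + 7*w^2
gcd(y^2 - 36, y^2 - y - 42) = y + 6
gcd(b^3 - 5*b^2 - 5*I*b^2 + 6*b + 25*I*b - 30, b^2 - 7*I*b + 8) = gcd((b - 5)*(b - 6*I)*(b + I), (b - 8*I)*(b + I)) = b + I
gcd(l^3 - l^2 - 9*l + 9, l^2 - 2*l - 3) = l - 3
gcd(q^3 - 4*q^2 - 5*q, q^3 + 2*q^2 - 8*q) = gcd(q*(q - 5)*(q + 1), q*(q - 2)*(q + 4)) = q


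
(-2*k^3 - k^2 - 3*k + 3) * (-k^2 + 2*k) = 2*k^5 - 3*k^4 + k^3 - 9*k^2 + 6*k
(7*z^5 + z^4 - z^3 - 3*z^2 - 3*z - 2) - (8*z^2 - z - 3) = 7*z^5 + z^4 - z^3 - 11*z^2 - 2*z + 1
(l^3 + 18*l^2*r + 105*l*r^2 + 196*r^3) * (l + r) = l^4 + 19*l^3*r + 123*l^2*r^2 + 301*l*r^3 + 196*r^4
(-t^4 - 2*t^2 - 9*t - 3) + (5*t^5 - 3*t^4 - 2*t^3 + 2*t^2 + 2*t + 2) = 5*t^5 - 4*t^4 - 2*t^3 - 7*t - 1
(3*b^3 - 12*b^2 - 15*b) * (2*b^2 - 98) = 6*b^5 - 24*b^4 - 324*b^3 + 1176*b^2 + 1470*b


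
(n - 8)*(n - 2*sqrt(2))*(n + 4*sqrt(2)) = n^3 - 8*n^2 + 2*sqrt(2)*n^2 - 16*sqrt(2)*n - 16*n + 128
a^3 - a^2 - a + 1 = (a - 1)^2*(a + 1)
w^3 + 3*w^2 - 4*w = w*(w - 1)*(w + 4)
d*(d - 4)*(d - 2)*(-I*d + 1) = -I*d^4 + d^3 + 6*I*d^3 - 6*d^2 - 8*I*d^2 + 8*d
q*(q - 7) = q^2 - 7*q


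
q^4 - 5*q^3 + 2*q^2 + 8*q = q*(q - 4)*(q - 2)*(q + 1)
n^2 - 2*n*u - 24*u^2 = (n - 6*u)*(n + 4*u)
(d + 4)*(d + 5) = d^2 + 9*d + 20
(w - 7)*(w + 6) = w^2 - w - 42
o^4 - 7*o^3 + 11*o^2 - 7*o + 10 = (o - 5)*(o - 2)*(o - I)*(o + I)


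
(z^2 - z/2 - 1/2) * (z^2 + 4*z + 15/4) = z^4 + 7*z^3/2 + 5*z^2/4 - 31*z/8 - 15/8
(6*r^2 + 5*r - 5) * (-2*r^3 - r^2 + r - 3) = -12*r^5 - 16*r^4 + 11*r^3 - 8*r^2 - 20*r + 15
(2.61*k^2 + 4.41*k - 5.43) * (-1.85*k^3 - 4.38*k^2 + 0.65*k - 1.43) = -4.8285*k^5 - 19.5903*k^4 - 7.5738*k^3 + 22.9176*k^2 - 9.8358*k + 7.7649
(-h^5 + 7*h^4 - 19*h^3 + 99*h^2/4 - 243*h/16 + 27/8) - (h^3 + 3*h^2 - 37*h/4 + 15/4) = -h^5 + 7*h^4 - 20*h^3 + 87*h^2/4 - 95*h/16 - 3/8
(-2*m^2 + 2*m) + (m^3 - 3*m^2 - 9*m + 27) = m^3 - 5*m^2 - 7*m + 27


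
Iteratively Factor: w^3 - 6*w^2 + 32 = (w - 4)*(w^2 - 2*w - 8) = (w - 4)^2*(w + 2)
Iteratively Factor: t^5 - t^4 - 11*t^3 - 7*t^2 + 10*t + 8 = (t - 4)*(t^4 + 3*t^3 + t^2 - 3*t - 2) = (t - 4)*(t + 1)*(t^3 + 2*t^2 - t - 2) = (t - 4)*(t - 1)*(t + 1)*(t^2 + 3*t + 2) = (t - 4)*(t - 1)*(t + 1)^2*(t + 2)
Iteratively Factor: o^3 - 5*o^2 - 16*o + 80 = (o - 4)*(o^2 - o - 20) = (o - 4)*(o + 4)*(o - 5)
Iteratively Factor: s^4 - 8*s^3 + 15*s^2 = (s - 3)*(s^3 - 5*s^2) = (s - 5)*(s - 3)*(s^2) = s*(s - 5)*(s - 3)*(s)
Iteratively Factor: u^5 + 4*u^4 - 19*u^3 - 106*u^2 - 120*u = (u)*(u^4 + 4*u^3 - 19*u^2 - 106*u - 120) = u*(u + 2)*(u^3 + 2*u^2 - 23*u - 60) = u*(u + 2)*(u + 4)*(u^2 - 2*u - 15) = u*(u - 5)*(u + 2)*(u + 4)*(u + 3)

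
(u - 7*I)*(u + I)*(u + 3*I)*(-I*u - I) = -I*u^4 - 3*u^3 - I*u^3 - 3*u^2 - 25*I*u^2 + 21*u - 25*I*u + 21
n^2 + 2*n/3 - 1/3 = (n - 1/3)*(n + 1)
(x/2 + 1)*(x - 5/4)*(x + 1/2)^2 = x^4/2 + 7*x^3/8 - 3*x^2/4 - 37*x/32 - 5/16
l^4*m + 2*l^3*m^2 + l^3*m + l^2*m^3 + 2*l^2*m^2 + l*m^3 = l*(l + m)^2*(l*m + m)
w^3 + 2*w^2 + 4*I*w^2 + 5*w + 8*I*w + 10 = (w + 2)*(w - I)*(w + 5*I)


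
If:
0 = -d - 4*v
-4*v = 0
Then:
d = 0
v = 0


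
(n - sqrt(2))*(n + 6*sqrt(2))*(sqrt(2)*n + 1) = sqrt(2)*n^3 + 11*n^2 - 7*sqrt(2)*n - 12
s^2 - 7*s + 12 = (s - 4)*(s - 3)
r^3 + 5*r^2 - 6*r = r*(r - 1)*(r + 6)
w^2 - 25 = (w - 5)*(w + 5)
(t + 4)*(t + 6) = t^2 + 10*t + 24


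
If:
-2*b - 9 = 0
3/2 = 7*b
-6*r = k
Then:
No Solution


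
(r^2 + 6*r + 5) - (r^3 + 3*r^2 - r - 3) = -r^3 - 2*r^2 + 7*r + 8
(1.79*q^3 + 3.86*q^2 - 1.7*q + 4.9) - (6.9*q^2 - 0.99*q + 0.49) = 1.79*q^3 - 3.04*q^2 - 0.71*q + 4.41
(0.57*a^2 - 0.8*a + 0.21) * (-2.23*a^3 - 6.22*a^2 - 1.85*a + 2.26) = -1.2711*a^5 - 1.7614*a^4 + 3.4532*a^3 + 1.462*a^2 - 2.1965*a + 0.4746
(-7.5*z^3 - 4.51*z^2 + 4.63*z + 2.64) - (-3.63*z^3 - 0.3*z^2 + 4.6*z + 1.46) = -3.87*z^3 - 4.21*z^2 + 0.0300000000000002*z + 1.18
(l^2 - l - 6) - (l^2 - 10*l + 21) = 9*l - 27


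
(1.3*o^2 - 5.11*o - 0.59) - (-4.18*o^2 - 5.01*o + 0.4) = 5.48*o^2 - 0.100000000000001*o - 0.99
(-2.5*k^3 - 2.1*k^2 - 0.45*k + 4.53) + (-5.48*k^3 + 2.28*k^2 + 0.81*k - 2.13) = -7.98*k^3 + 0.18*k^2 + 0.36*k + 2.4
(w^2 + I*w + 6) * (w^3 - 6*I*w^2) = w^5 - 5*I*w^4 + 12*w^3 - 36*I*w^2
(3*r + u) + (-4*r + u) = -r + 2*u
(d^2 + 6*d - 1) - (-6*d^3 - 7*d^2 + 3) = 6*d^3 + 8*d^2 + 6*d - 4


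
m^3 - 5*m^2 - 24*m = m*(m - 8)*(m + 3)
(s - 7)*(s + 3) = s^2 - 4*s - 21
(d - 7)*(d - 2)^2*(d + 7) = d^4 - 4*d^3 - 45*d^2 + 196*d - 196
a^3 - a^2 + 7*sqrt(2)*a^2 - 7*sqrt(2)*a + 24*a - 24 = (a - 1)*(a + 3*sqrt(2))*(a + 4*sqrt(2))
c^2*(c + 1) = c^3 + c^2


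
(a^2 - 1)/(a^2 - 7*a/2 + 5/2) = 2*(a + 1)/(2*a - 5)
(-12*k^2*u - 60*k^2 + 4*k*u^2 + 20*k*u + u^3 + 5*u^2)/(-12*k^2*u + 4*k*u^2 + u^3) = (u + 5)/u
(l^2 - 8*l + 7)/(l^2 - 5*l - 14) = (l - 1)/(l + 2)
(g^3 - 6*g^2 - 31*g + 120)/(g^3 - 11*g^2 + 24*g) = (g + 5)/g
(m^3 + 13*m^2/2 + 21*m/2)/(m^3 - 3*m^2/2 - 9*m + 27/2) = m*(2*m + 7)/(2*m^2 - 9*m + 9)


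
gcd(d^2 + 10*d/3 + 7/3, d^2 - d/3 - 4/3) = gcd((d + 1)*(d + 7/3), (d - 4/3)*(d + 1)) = d + 1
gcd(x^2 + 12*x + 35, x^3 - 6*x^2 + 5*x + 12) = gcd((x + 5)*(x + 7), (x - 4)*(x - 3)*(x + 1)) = 1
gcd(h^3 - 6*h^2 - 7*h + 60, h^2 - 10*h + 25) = h - 5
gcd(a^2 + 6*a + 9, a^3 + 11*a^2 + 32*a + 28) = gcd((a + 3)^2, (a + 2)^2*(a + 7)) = 1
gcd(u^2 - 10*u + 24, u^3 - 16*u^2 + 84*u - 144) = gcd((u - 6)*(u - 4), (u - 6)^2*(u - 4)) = u^2 - 10*u + 24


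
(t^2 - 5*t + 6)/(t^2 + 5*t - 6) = (t^2 - 5*t + 6)/(t^2 + 5*t - 6)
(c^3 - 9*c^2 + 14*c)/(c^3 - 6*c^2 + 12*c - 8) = c*(c - 7)/(c^2 - 4*c + 4)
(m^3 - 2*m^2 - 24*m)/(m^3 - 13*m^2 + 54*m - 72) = m*(m + 4)/(m^2 - 7*m + 12)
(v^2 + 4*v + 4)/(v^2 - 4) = (v + 2)/(v - 2)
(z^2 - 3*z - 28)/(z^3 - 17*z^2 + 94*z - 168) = (z + 4)/(z^2 - 10*z + 24)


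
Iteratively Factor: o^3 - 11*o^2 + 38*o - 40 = (o - 4)*(o^2 - 7*o + 10) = (o - 4)*(o - 2)*(o - 5)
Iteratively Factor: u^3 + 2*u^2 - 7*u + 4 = (u - 1)*(u^2 + 3*u - 4) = (u - 1)*(u + 4)*(u - 1)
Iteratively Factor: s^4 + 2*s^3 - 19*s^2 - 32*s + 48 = (s - 4)*(s^3 + 6*s^2 + 5*s - 12) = (s - 4)*(s - 1)*(s^2 + 7*s + 12) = (s - 4)*(s - 1)*(s + 3)*(s + 4)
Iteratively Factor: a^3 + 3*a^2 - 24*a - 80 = (a + 4)*(a^2 - a - 20) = (a - 5)*(a + 4)*(a + 4)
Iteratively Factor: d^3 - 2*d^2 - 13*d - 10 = (d + 1)*(d^2 - 3*d - 10) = (d - 5)*(d + 1)*(d + 2)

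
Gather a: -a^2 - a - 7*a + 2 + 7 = -a^2 - 8*a + 9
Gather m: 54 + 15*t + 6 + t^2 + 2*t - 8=t^2 + 17*t + 52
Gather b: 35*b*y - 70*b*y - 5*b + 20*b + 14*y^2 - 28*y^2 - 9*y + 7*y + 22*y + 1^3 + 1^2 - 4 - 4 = b*(15 - 35*y) - 14*y^2 + 20*y - 6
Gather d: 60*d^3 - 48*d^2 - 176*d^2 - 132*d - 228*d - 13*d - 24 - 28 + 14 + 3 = 60*d^3 - 224*d^2 - 373*d - 35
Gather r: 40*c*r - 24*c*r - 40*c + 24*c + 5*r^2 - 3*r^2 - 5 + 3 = 16*c*r - 16*c + 2*r^2 - 2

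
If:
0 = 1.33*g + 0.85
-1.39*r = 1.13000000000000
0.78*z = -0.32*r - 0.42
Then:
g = -0.64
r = -0.81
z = -0.20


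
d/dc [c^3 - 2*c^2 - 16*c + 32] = 3*c^2 - 4*c - 16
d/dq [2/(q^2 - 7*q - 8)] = 2*(7 - 2*q)/(-q^2 + 7*q + 8)^2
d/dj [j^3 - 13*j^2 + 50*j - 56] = 3*j^2 - 26*j + 50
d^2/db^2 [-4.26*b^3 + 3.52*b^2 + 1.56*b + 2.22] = 7.04 - 25.56*b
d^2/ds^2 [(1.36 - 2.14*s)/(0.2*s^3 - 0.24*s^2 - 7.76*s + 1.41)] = (-0.5136*s^5 + 1.26912*s^4 - 7.933568*s^3 - 4.952544*s^2 + 8.551008*s + 117.882272)/(0.008*s^9 - 0.0288*s^8 - 0.89664*s^7 + 2.390256*s^6 + 34.383552*s^5 - 56.242944*s^4 - 450.339812*s^3 + 253.289016*s^2 - 46.282968*s + 2.803221)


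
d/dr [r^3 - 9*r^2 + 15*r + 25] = 3*r^2 - 18*r + 15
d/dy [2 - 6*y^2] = -12*y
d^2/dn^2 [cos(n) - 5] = -cos(n)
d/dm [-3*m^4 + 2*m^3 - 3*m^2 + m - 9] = -12*m^3 + 6*m^2 - 6*m + 1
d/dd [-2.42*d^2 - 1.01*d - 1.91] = -4.84*d - 1.01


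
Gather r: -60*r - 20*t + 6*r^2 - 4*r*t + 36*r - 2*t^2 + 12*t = 6*r^2 + r*(-4*t - 24) - 2*t^2 - 8*t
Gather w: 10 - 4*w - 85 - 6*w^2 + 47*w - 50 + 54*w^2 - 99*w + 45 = 48*w^2 - 56*w - 80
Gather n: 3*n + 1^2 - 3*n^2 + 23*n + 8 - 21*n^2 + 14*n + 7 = -24*n^2 + 40*n + 16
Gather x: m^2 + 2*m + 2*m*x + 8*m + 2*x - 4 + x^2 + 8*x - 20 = m^2 + 10*m + x^2 + x*(2*m + 10) - 24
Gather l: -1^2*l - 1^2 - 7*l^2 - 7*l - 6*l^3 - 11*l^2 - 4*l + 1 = -6*l^3 - 18*l^2 - 12*l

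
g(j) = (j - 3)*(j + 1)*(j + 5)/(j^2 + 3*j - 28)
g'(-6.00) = -9.95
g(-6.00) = 4.50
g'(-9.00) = -1.75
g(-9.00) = -14.77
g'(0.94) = 0.39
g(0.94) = 0.98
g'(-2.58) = 0.35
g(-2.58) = -0.73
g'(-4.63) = -1.00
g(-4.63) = -0.50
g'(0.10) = 0.51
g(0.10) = 0.59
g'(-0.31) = 0.54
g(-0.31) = 0.37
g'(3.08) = -3.94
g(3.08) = -0.28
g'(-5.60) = -4.61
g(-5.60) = 1.77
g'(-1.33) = 0.52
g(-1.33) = -0.17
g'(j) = (-2*j - 3)*(j - 3)*(j + 1)*(j + 5)/(j^2 + 3*j - 28)^2 + (j - 3)*(j + 1)/(j^2 + 3*j - 28) + (j - 3)*(j + 5)/(j^2 + 3*j - 28) + (j + 1)*(j + 5)/(j^2 + 3*j - 28)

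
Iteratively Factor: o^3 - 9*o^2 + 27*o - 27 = (o - 3)*(o^2 - 6*o + 9) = (o - 3)^2*(o - 3)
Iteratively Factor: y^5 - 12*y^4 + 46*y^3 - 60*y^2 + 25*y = (y - 1)*(y^4 - 11*y^3 + 35*y^2 - 25*y) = (y - 1)^2*(y^3 - 10*y^2 + 25*y) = (y - 5)*(y - 1)^2*(y^2 - 5*y) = y*(y - 5)*(y - 1)^2*(y - 5)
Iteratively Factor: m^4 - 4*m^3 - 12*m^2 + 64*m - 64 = (m - 2)*(m^3 - 2*m^2 - 16*m + 32) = (m - 2)*(m + 4)*(m^2 - 6*m + 8) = (m - 4)*(m - 2)*(m + 4)*(m - 2)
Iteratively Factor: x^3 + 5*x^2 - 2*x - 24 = (x - 2)*(x^2 + 7*x + 12) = (x - 2)*(x + 3)*(x + 4)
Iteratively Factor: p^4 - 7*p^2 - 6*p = (p)*(p^3 - 7*p - 6) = p*(p + 1)*(p^2 - p - 6) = p*(p + 1)*(p + 2)*(p - 3)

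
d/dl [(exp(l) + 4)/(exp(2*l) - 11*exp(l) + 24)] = (-(exp(l) + 4)*(2*exp(l) - 11) + exp(2*l) - 11*exp(l) + 24)*exp(l)/(exp(2*l) - 11*exp(l) + 24)^2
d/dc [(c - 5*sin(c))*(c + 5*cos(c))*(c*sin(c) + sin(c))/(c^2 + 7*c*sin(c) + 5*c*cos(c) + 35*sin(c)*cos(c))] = (c^3*cos(c) - 5*c^2*sin(2*c) + sqrt(2)*c^2*sin(c + pi/4) - 5*c*sin(2*c) - 35*c*cos(c)/4 - 7*c*cos(2*c) + 35*c*cos(3*c)/4 + 7*c - 105*sin(c)/4 + 35*sqrt(2)*sin(3*c + pi/4)/4 - 35*cos(c)/4 - 6*cos(2*c) + 6)/(c + 7*sin(c))^2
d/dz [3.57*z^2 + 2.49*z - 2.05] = 7.14*z + 2.49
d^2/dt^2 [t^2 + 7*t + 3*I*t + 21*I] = 2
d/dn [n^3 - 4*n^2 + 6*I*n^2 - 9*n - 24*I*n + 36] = 3*n^2 + n*(-8 + 12*I) - 9 - 24*I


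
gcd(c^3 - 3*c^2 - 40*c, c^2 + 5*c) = c^2 + 5*c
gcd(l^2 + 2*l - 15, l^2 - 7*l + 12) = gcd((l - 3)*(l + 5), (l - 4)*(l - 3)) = l - 3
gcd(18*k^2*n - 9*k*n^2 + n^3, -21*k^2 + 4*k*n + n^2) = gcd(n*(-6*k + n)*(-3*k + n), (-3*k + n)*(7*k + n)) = 3*k - n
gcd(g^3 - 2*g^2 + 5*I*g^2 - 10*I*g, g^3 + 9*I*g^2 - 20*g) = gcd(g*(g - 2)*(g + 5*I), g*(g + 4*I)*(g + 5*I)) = g^2 + 5*I*g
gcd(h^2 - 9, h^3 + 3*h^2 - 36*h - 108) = h + 3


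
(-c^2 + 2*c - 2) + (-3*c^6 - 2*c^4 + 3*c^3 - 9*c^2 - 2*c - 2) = -3*c^6 - 2*c^4 + 3*c^3 - 10*c^2 - 4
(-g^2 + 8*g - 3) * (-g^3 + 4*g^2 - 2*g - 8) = g^5 - 12*g^4 + 37*g^3 - 20*g^2 - 58*g + 24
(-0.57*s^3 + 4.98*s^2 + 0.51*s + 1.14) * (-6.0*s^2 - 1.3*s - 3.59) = 3.42*s^5 - 29.139*s^4 - 7.4877*s^3 - 25.3812*s^2 - 3.3129*s - 4.0926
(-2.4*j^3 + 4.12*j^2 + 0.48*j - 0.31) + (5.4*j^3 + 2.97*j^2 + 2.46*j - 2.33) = 3.0*j^3 + 7.09*j^2 + 2.94*j - 2.64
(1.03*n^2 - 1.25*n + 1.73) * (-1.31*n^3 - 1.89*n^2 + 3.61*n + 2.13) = -1.3493*n^5 - 0.3092*n^4 + 3.8145*n^3 - 5.5883*n^2 + 3.5828*n + 3.6849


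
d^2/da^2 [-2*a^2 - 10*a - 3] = -4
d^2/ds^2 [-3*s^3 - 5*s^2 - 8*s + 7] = -18*s - 10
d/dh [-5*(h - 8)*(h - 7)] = 75 - 10*h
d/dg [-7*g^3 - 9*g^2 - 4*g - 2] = -21*g^2 - 18*g - 4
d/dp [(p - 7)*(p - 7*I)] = 2*p - 7 - 7*I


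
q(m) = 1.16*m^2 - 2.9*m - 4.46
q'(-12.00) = -30.74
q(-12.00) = 197.38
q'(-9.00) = -23.78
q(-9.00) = 115.60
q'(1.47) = 0.51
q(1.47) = -6.22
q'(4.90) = 8.47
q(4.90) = 9.18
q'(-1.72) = -6.89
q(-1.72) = 3.96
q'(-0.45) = -3.94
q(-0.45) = -2.92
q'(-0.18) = -3.32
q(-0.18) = -3.90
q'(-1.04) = -5.31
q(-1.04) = -0.19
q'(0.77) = -1.11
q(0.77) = -6.01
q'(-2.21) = -8.03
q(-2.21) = 7.61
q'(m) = 2.32*m - 2.9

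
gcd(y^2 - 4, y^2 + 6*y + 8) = y + 2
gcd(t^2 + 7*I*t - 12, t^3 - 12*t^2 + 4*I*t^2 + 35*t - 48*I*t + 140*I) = t + 4*I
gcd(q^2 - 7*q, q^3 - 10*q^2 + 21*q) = q^2 - 7*q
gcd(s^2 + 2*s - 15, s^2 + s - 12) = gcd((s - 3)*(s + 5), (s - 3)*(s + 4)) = s - 3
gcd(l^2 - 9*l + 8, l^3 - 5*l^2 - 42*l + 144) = l - 8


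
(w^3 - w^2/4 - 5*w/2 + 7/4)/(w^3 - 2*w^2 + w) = (w + 7/4)/w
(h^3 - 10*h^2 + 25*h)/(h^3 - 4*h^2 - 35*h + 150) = h/(h + 6)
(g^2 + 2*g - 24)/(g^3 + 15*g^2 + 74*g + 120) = (g - 4)/(g^2 + 9*g + 20)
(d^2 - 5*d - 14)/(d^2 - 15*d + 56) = (d + 2)/(d - 8)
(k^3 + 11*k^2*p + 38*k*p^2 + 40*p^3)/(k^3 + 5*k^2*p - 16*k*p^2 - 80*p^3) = (-k - 2*p)/(-k + 4*p)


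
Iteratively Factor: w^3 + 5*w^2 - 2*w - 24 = (w + 3)*(w^2 + 2*w - 8) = (w + 3)*(w + 4)*(w - 2)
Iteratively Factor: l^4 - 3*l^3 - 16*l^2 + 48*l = (l + 4)*(l^3 - 7*l^2 + 12*l) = l*(l + 4)*(l^2 - 7*l + 12) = l*(l - 4)*(l + 4)*(l - 3)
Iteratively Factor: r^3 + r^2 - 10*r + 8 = (r + 4)*(r^2 - 3*r + 2) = (r - 1)*(r + 4)*(r - 2)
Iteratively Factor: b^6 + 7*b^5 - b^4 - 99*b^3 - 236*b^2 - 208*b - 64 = (b + 4)*(b^5 + 3*b^4 - 13*b^3 - 47*b^2 - 48*b - 16) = (b + 1)*(b + 4)*(b^4 + 2*b^3 - 15*b^2 - 32*b - 16) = (b + 1)^2*(b + 4)*(b^3 + b^2 - 16*b - 16) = (b + 1)^2*(b + 4)^2*(b^2 - 3*b - 4) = (b - 4)*(b + 1)^2*(b + 4)^2*(b + 1)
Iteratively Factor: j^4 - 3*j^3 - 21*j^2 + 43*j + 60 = (j - 3)*(j^3 - 21*j - 20) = (j - 3)*(j + 1)*(j^2 - j - 20) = (j - 5)*(j - 3)*(j + 1)*(j + 4)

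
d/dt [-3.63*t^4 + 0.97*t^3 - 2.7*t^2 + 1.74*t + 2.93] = -14.52*t^3 + 2.91*t^2 - 5.4*t + 1.74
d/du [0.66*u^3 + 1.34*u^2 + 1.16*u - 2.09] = 1.98*u^2 + 2.68*u + 1.16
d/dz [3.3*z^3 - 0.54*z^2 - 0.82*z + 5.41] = 9.9*z^2 - 1.08*z - 0.82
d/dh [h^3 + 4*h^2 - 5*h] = 3*h^2 + 8*h - 5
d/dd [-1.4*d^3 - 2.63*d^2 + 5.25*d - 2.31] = -4.2*d^2 - 5.26*d + 5.25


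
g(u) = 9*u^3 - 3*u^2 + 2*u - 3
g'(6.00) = 938.00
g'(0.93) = 19.77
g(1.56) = 26.99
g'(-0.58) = 14.56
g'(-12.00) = 3962.00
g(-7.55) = -4062.43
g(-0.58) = -6.93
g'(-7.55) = 1586.37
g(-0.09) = -3.21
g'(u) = 27*u^2 - 6*u + 2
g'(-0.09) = 2.76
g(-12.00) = -16011.00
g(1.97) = 58.11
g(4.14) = 592.48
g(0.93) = 3.50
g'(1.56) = 58.35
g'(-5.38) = 815.78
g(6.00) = 1845.00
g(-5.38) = -1502.08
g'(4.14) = 439.93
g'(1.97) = 94.96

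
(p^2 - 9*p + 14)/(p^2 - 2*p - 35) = (p - 2)/(p + 5)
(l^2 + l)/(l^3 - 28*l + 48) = l*(l + 1)/(l^3 - 28*l + 48)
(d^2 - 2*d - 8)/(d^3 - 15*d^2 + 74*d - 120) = (d + 2)/(d^2 - 11*d + 30)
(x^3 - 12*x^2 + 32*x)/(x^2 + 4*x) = (x^2 - 12*x + 32)/(x + 4)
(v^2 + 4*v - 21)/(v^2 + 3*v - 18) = (v + 7)/(v + 6)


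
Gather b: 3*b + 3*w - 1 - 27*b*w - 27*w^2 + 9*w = b*(3 - 27*w) - 27*w^2 + 12*w - 1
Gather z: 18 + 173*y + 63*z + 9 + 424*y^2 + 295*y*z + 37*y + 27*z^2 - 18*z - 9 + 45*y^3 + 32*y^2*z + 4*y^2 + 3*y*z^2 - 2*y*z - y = 45*y^3 + 428*y^2 + 209*y + z^2*(3*y + 27) + z*(32*y^2 + 293*y + 45) + 18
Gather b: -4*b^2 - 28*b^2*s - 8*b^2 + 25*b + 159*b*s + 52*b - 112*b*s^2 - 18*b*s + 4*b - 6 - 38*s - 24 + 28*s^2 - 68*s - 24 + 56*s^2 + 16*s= b^2*(-28*s - 12) + b*(-112*s^2 + 141*s + 81) + 84*s^2 - 90*s - 54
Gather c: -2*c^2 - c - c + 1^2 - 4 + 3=-2*c^2 - 2*c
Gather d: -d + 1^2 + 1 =2 - d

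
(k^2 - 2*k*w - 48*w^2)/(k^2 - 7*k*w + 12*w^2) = (k^2 - 2*k*w - 48*w^2)/(k^2 - 7*k*w + 12*w^2)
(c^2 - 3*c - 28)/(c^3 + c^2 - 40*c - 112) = 1/(c + 4)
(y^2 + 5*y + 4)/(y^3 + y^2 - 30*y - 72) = (y + 1)/(y^2 - 3*y - 18)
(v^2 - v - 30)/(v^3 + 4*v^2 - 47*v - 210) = (v - 6)/(v^2 - v - 42)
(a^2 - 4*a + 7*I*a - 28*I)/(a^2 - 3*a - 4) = (a + 7*I)/(a + 1)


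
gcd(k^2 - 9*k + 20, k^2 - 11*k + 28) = k - 4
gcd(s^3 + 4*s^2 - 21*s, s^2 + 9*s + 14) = s + 7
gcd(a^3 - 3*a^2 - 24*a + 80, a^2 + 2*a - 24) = a - 4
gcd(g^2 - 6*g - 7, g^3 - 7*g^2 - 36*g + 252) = g - 7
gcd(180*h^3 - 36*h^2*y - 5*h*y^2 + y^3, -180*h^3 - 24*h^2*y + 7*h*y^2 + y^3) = -30*h^2 + h*y + y^2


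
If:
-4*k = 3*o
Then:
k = -3*o/4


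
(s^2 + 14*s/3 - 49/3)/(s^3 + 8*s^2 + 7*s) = (s - 7/3)/(s*(s + 1))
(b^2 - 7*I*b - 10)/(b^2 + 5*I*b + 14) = (b - 5*I)/(b + 7*I)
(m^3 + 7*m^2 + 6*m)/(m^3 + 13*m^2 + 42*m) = (m + 1)/(m + 7)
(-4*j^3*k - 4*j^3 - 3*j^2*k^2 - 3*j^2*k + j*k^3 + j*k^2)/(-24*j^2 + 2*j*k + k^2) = j*(j*k + j + k^2 + k)/(6*j + k)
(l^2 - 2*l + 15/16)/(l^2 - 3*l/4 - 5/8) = (4*l - 3)/(2*(2*l + 1))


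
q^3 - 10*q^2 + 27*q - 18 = (q - 6)*(q - 3)*(q - 1)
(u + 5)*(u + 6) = u^2 + 11*u + 30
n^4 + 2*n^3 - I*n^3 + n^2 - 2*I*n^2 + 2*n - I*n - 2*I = (n + 2)*(n - I)^2*(n + I)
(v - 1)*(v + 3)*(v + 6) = v^3 + 8*v^2 + 9*v - 18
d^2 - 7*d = d*(d - 7)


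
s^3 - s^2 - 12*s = s*(s - 4)*(s + 3)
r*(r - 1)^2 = r^3 - 2*r^2 + r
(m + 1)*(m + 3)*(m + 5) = m^3 + 9*m^2 + 23*m + 15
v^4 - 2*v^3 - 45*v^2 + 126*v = v*(v - 6)*(v - 3)*(v + 7)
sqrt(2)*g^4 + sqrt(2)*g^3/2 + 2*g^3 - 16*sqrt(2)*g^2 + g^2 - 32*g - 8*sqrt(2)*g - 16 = (g - 4)*(g + 4)*(g + sqrt(2))*(sqrt(2)*g + sqrt(2)/2)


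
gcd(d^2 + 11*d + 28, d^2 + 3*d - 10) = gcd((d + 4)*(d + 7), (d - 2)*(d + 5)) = 1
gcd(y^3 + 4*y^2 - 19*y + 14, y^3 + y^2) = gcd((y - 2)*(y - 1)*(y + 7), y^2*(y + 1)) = 1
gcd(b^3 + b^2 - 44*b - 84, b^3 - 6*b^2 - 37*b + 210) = b^2 - b - 42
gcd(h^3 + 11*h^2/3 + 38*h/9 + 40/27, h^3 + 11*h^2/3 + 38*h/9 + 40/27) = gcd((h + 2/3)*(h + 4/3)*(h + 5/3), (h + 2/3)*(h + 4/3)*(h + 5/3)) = h^3 + 11*h^2/3 + 38*h/9 + 40/27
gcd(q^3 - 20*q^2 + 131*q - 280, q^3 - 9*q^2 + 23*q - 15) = q - 5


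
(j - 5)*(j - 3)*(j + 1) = j^3 - 7*j^2 + 7*j + 15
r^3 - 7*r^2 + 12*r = r*(r - 4)*(r - 3)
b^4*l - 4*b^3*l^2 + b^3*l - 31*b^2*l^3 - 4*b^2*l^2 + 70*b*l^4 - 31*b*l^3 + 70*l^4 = (b - 7*l)*(b - 2*l)*(b + 5*l)*(b*l + l)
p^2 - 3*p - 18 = (p - 6)*(p + 3)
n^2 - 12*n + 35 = (n - 7)*(n - 5)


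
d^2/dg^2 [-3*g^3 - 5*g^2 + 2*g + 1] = -18*g - 10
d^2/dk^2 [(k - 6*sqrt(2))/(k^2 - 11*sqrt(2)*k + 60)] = 2*((-3*k + 17*sqrt(2))*(k^2 - 11*sqrt(2)*k + 60) + (k - 6*sqrt(2))*(2*k - 11*sqrt(2))^2)/(k^2 - 11*sqrt(2)*k + 60)^3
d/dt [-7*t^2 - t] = -14*t - 1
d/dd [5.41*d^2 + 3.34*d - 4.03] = 10.82*d + 3.34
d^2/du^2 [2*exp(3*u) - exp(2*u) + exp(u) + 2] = (18*exp(2*u) - 4*exp(u) + 1)*exp(u)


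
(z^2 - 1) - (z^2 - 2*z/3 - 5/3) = 2*z/3 + 2/3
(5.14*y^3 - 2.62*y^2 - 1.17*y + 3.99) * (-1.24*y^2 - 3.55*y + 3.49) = -6.3736*y^5 - 14.9982*y^4 + 28.6904*y^3 - 9.9379*y^2 - 18.2478*y + 13.9251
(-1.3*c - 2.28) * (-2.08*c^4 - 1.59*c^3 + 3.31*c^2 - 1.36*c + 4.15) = 2.704*c^5 + 6.8094*c^4 - 0.6778*c^3 - 5.7788*c^2 - 2.2942*c - 9.462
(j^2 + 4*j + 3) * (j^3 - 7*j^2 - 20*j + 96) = j^5 - 3*j^4 - 45*j^3 - 5*j^2 + 324*j + 288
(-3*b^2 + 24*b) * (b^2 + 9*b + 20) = -3*b^4 - 3*b^3 + 156*b^2 + 480*b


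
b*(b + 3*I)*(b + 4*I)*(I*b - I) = I*b^4 - 7*b^3 - I*b^3 + 7*b^2 - 12*I*b^2 + 12*I*b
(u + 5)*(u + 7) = u^2 + 12*u + 35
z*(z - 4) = z^2 - 4*z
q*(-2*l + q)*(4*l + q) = -8*l^2*q + 2*l*q^2 + q^3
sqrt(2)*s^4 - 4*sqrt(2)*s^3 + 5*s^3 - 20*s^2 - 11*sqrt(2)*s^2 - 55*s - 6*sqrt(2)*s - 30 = (s - 6)*(s + 1)*(s + 5*sqrt(2)/2)*(sqrt(2)*s + sqrt(2))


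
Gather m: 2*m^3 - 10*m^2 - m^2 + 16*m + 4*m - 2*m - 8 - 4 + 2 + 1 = 2*m^3 - 11*m^2 + 18*m - 9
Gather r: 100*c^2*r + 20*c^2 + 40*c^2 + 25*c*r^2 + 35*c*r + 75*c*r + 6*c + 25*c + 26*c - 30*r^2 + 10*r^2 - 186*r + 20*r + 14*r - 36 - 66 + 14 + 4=60*c^2 + 57*c + r^2*(25*c - 20) + r*(100*c^2 + 110*c - 152) - 84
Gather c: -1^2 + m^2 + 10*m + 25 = m^2 + 10*m + 24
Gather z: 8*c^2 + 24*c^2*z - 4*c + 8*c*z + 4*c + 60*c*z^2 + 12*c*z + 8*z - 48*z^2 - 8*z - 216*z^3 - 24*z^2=8*c^2 - 216*z^3 + z^2*(60*c - 72) + z*(24*c^2 + 20*c)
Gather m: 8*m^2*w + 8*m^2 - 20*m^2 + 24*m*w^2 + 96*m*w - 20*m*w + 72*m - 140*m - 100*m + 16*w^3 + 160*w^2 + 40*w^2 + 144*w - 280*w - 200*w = m^2*(8*w - 12) + m*(24*w^2 + 76*w - 168) + 16*w^3 + 200*w^2 - 336*w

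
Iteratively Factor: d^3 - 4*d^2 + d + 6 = (d + 1)*(d^2 - 5*d + 6) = (d - 2)*(d + 1)*(d - 3)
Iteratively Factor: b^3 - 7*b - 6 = (b + 1)*(b^2 - b - 6) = (b - 3)*(b + 1)*(b + 2)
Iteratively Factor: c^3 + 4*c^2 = (c)*(c^2 + 4*c) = c^2*(c + 4)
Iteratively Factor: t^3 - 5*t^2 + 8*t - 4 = (t - 2)*(t^2 - 3*t + 2) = (t - 2)*(t - 1)*(t - 2)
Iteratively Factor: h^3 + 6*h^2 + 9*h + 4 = (h + 1)*(h^2 + 5*h + 4) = (h + 1)^2*(h + 4)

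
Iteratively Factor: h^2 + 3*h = (h)*(h + 3)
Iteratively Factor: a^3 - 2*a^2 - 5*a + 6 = (a - 1)*(a^2 - a - 6) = (a - 3)*(a - 1)*(a + 2)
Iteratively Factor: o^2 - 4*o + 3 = (o - 3)*(o - 1)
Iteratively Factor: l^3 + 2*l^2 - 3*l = (l - 1)*(l^2 + 3*l) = (l - 1)*(l + 3)*(l)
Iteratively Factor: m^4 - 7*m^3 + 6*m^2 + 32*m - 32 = (m - 1)*(m^3 - 6*m^2 + 32) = (m - 4)*(m - 1)*(m^2 - 2*m - 8) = (m - 4)*(m - 1)*(m + 2)*(m - 4)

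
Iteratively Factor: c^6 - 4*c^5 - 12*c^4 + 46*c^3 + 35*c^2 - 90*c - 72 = (c + 1)*(c^5 - 5*c^4 - 7*c^3 + 53*c^2 - 18*c - 72) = (c + 1)*(c + 3)*(c^4 - 8*c^3 + 17*c^2 + 2*c - 24) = (c - 4)*(c + 1)*(c + 3)*(c^3 - 4*c^2 + c + 6) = (c - 4)*(c - 2)*(c + 1)*(c + 3)*(c^2 - 2*c - 3) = (c - 4)*(c - 3)*(c - 2)*(c + 1)*(c + 3)*(c + 1)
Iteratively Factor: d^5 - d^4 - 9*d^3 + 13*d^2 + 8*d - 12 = (d + 3)*(d^4 - 4*d^3 + 3*d^2 + 4*d - 4) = (d - 1)*(d + 3)*(d^3 - 3*d^2 + 4) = (d - 2)*(d - 1)*(d + 3)*(d^2 - d - 2) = (d - 2)^2*(d - 1)*(d + 3)*(d + 1)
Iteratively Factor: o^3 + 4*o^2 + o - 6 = (o - 1)*(o^2 + 5*o + 6) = (o - 1)*(o + 2)*(o + 3)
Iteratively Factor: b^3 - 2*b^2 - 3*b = (b + 1)*(b^2 - 3*b) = b*(b + 1)*(b - 3)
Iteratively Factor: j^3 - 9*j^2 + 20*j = (j - 5)*(j^2 - 4*j) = (j - 5)*(j - 4)*(j)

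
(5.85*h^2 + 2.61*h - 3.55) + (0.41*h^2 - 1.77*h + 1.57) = 6.26*h^2 + 0.84*h - 1.98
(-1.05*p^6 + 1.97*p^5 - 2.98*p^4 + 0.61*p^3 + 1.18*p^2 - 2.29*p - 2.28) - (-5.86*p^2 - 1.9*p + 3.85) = -1.05*p^6 + 1.97*p^5 - 2.98*p^4 + 0.61*p^3 + 7.04*p^2 - 0.39*p - 6.13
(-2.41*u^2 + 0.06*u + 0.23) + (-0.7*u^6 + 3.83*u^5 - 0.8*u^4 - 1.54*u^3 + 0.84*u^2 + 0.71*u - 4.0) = -0.7*u^6 + 3.83*u^5 - 0.8*u^4 - 1.54*u^3 - 1.57*u^2 + 0.77*u - 3.77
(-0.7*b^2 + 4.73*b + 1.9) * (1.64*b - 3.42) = -1.148*b^3 + 10.1512*b^2 - 13.0606*b - 6.498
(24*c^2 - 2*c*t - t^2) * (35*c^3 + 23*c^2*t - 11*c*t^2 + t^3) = 840*c^5 + 482*c^4*t - 345*c^3*t^2 + 23*c^2*t^3 + 9*c*t^4 - t^5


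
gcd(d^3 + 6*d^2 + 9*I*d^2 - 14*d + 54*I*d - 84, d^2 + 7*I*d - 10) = d + 2*I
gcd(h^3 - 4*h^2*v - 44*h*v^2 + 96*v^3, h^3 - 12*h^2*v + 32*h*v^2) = -h + 8*v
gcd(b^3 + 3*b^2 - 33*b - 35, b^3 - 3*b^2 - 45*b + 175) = b^2 + 2*b - 35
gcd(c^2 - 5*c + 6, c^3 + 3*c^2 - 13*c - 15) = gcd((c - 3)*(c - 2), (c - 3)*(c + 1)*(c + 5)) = c - 3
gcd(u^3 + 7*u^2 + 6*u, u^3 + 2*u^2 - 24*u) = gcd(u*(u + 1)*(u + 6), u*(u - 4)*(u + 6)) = u^2 + 6*u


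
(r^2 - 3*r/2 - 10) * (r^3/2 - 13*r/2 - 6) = r^5/2 - 3*r^4/4 - 23*r^3/2 + 15*r^2/4 + 74*r + 60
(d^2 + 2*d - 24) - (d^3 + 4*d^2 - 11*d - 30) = -d^3 - 3*d^2 + 13*d + 6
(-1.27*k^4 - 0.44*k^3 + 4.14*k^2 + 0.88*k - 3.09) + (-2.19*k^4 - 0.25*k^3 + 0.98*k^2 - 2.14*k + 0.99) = -3.46*k^4 - 0.69*k^3 + 5.12*k^2 - 1.26*k - 2.1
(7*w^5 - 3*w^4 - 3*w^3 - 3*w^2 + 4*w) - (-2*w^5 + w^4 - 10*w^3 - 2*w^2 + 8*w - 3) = 9*w^5 - 4*w^4 + 7*w^3 - w^2 - 4*w + 3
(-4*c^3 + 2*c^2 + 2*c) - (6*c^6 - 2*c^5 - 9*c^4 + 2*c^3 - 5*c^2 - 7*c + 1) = -6*c^6 + 2*c^5 + 9*c^4 - 6*c^3 + 7*c^2 + 9*c - 1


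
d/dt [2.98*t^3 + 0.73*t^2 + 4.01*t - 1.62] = 8.94*t^2 + 1.46*t + 4.01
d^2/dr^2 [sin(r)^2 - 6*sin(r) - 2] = 6*sin(r) + 2*cos(2*r)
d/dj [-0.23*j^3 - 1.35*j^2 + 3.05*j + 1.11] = -0.69*j^2 - 2.7*j + 3.05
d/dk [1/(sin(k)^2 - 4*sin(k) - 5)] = 2*(2 - sin(k))*cos(k)/((sin(k) - 5)^2*(sin(k) + 1)^2)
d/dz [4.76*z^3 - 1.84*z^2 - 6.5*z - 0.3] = 14.28*z^2 - 3.68*z - 6.5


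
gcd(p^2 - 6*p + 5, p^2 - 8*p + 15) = p - 5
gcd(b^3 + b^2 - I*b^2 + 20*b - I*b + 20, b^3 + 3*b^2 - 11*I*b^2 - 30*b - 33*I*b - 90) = b - 5*I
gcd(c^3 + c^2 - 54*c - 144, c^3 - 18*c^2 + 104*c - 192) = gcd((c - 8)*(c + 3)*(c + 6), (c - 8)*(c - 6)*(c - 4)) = c - 8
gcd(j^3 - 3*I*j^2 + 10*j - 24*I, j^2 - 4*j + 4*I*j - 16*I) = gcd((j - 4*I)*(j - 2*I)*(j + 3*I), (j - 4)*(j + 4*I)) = 1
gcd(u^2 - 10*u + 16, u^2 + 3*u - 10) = u - 2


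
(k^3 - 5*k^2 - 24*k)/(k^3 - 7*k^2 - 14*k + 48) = k/(k - 2)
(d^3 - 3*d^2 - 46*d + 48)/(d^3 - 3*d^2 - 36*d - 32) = (d^2 + 5*d - 6)/(d^2 + 5*d + 4)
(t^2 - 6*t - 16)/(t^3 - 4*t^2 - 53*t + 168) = (t + 2)/(t^2 + 4*t - 21)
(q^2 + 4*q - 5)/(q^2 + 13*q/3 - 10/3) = 3*(q - 1)/(3*q - 2)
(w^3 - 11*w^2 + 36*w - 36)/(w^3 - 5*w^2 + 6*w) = (w - 6)/w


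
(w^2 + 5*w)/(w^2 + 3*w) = (w + 5)/(w + 3)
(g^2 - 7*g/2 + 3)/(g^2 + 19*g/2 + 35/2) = (2*g^2 - 7*g + 6)/(2*g^2 + 19*g + 35)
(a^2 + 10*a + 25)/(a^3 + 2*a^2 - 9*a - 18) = (a^2 + 10*a + 25)/(a^3 + 2*a^2 - 9*a - 18)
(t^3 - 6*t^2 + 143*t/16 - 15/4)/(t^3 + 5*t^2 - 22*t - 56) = (t^2 - 2*t + 15/16)/(t^2 + 9*t + 14)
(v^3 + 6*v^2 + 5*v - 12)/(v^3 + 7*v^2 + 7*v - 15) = (v + 4)/(v + 5)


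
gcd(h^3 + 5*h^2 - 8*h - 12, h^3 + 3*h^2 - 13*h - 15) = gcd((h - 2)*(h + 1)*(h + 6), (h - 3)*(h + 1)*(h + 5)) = h + 1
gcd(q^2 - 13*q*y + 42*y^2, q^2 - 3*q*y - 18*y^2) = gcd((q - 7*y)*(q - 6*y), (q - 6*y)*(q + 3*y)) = -q + 6*y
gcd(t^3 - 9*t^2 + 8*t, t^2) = t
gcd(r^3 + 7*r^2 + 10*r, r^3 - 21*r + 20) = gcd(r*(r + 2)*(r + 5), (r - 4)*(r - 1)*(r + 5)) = r + 5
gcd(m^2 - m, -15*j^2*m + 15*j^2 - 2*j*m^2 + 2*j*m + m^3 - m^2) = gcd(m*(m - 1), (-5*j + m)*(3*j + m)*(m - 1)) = m - 1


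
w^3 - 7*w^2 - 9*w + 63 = (w - 7)*(w - 3)*(w + 3)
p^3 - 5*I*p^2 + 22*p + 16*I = (p - 8*I)*(p + I)*(p + 2*I)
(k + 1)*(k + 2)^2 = k^3 + 5*k^2 + 8*k + 4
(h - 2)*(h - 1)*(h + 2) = h^3 - h^2 - 4*h + 4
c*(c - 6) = c^2 - 6*c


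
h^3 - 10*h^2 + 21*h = h*(h - 7)*(h - 3)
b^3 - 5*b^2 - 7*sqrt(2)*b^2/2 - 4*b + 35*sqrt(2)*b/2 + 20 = (b - 5)*(b - 4*sqrt(2))*(b + sqrt(2)/2)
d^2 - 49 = (d - 7)*(d + 7)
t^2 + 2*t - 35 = (t - 5)*(t + 7)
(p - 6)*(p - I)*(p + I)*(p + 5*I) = p^4 - 6*p^3 + 5*I*p^3 + p^2 - 30*I*p^2 - 6*p + 5*I*p - 30*I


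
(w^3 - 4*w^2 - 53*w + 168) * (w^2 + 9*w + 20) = w^5 + 5*w^4 - 69*w^3 - 389*w^2 + 452*w + 3360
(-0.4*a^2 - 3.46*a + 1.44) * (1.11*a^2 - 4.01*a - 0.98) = -0.444*a^4 - 2.2366*a^3 + 15.865*a^2 - 2.3836*a - 1.4112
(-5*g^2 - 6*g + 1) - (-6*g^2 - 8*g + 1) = g^2 + 2*g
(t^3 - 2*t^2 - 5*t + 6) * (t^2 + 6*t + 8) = t^5 + 4*t^4 - 9*t^3 - 40*t^2 - 4*t + 48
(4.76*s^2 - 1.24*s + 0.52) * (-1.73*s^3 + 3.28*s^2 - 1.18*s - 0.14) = -8.2348*s^5 + 17.758*s^4 - 10.5836*s^3 + 2.5024*s^2 - 0.44*s - 0.0728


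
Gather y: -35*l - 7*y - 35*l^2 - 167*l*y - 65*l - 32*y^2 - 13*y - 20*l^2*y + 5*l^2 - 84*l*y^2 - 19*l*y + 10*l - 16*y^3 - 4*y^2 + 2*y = -30*l^2 - 90*l - 16*y^3 + y^2*(-84*l - 36) + y*(-20*l^2 - 186*l - 18)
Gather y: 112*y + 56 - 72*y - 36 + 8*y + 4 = 48*y + 24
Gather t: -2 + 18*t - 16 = 18*t - 18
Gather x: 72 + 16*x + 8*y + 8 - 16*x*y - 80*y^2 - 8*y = x*(16 - 16*y) - 80*y^2 + 80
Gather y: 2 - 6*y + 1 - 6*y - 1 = 2 - 12*y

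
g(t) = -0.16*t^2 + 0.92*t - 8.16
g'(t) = 0.92 - 0.32*t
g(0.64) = -7.64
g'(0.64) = 0.72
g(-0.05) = -8.21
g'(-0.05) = 0.94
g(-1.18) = -9.47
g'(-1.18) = 1.30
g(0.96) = -7.42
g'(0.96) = 0.61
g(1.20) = -7.29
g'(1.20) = 0.54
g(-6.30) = -20.31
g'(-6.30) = 2.94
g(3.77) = -6.97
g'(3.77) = -0.29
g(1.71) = -7.05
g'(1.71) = 0.37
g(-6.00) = -19.44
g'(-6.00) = 2.84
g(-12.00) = -42.24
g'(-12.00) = 4.76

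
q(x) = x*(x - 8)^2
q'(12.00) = 112.00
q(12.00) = 192.00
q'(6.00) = -20.00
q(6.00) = 24.00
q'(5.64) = -21.05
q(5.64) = 31.41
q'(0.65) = 44.47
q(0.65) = 35.11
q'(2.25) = 7.19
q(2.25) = 74.39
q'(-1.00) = 99.00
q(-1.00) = -81.00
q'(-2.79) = 176.63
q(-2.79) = -324.82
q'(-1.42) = 115.49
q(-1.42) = -126.01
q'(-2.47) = 161.34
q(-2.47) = -270.76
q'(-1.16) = 105.16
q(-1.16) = -97.33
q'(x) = x*(2*x - 16) + (x - 8)^2 = (x - 8)*(3*x - 8)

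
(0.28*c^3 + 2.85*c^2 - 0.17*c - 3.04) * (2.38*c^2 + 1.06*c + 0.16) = 0.6664*c^5 + 7.0798*c^4 + 2.6612*c^3 - 6.9594*c^2 - 3.2496*c - 0.4864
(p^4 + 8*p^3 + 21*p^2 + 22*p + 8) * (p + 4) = p^5 + 12*p^4 + 53*p^3 + 106*p^2 + 96*p + 32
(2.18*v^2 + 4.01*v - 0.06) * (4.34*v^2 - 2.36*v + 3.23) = 9.4612*v^4 + 12.2586*v^3 - 2.6826*v^2 + 13.0939*v - 0.1938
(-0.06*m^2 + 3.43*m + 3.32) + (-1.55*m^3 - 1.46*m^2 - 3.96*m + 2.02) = -1.55*m^3 - 1.52*m^2 - 0.53*m + 5.34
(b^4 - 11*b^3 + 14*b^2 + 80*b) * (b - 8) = b^5 - 19*b^4 + 102*b^3 - 32*b^2 - 640*b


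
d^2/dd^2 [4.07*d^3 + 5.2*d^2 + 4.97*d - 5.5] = 24.42*d + 10.4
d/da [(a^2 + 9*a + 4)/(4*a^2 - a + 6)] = (-37*a^2 - 20*a + 58)/(16*a^4 - 8*a^3 + 49*a^2 - 12*a + 36)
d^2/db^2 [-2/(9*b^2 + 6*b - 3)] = 4*(9*b^2 + 6*b - 4*(3*b + 1)^2 - 3)/(3*(3*b^2 + 2*b - 1)^3)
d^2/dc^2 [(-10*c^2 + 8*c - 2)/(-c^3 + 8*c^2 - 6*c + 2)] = 4*(5*c^6 - 12*c^5 + 12*c^4 + 14*c^3 - 78*c^2 + 54*c - 8)/(c^9 - 24*c^8 + 210*c^7 - 806*c^6 + 1356*c^5 - 1320*c^4 + 804*c^3 - 312*c^2 + 72*c - 8)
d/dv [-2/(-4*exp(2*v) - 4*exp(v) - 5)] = (-16*exp(v) - 8)*exp(v)/(4*exp(2*v) + 4*exp(v) + 5)^2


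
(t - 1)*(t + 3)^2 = t^3 + 5*t^2 + 3*t - 9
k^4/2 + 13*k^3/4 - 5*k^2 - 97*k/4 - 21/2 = (k/2 + 1)*(k - 3)*(k + 1/2)*(k + 7)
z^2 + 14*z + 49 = (z + 7)^2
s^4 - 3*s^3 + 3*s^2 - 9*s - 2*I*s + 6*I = (s - 3)*(s - I)^2*(s + 2*I)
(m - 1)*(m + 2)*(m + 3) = m^3 + 4*m^2 + m - 6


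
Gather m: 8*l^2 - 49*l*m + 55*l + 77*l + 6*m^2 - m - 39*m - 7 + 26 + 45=8*l^2 + 132*l + 6*m^2 + m*(-49*l - 40) + 64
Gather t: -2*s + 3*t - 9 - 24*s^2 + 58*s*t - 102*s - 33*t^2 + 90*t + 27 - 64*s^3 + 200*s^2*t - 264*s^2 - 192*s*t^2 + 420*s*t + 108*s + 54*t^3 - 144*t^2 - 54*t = -64*s^3 - 288*s^2 + 4*s + 54*t^3 + t^2*(-192*s - 177) + t*(200*s^2 + 478*s + 39) + 18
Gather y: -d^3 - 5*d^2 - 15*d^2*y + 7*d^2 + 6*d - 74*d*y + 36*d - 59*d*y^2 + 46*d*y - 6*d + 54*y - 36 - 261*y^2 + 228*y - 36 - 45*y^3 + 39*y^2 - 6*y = -d^3 + 2*d^2 + 36*d - 45*y^3 + y^2*(-59*d - 222) + y*(-15*d^2 - 28*d + 276) - 72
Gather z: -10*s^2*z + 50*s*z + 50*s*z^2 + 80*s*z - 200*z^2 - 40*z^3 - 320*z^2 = -40*z^3 + z^2*(50*s - 520) + z*(-10*s^2 + 130*s)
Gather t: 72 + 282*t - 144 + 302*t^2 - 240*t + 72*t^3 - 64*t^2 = 72*t^3 + 238*t^2 + 42*t - 72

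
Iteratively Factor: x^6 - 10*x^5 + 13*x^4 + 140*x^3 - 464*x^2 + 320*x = (x)*(x^5 - 10*x^4 + 13*x^3 + 140*x^2 - 464*x + 320) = x*(x + 4)*(x^4 - 14*x^3 + 69*x^2 - 136*x + 80) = x*(x - 1)*(x + 4)*(x^3 - 13*x^2 + 56*x - 80) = x*(x - 5)*(x - 1)*(x + 4)*(x^2 - 8*x + 16) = x*(x - 5)*(x - 4)*(x - 1)*(x + 4)*(x - 4)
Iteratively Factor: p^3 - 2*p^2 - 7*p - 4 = (p - 4)*(p^2 + 2*p + 1) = (p - 4)*(p + 1)*(p + 1)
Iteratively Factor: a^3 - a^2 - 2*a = (a)*(a^2 - a - 2) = a*(a - 2)*(a + 1)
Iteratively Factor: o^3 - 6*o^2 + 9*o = (o - 3)*(o^2 - 3*o) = (o - 3)^2*(o)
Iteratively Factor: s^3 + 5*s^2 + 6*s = (s + 3)*(s^2 + 2*s) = s*(s + 3)*(s + 2)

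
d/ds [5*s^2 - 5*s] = 10*s - 5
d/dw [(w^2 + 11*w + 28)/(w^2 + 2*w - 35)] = -9/(w^2 - 10*w + 25)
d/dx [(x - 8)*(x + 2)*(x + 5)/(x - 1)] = 2*(x^3 - 2*x^2 + x + 63)/(x^2 - 2*x + 1)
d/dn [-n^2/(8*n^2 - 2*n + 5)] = 2*n*(n - 5)/(64*n^4 - 32*n^3 + 84*n^2 - 20*n + 25)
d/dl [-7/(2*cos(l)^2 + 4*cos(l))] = -(7*sin(l)/cos(l)^2 + 7*tan(l))/(cos(l) + 2)^2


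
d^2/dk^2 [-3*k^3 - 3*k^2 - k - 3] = -18*k - 6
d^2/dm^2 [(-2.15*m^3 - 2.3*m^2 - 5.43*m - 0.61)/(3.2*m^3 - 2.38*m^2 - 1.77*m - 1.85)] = (-5.6843418860808e-14*m^7 - 79.8528*m^6 - 406.6848*m^5 - 57.7267200000001*m^4 - 214.478874*m^3 - 367.228314*m^2 + 62.214174*m + 21.367092)/(32.768*m^9 - 73.1136*m^8 + 0.00383999999998252*m^7 + 10.568648*m^6 + 84.535476*m^5 + 9.06407400000001*m^4 - 19.449093*m^3 - 41.824245*m^2 - 18.173475*m - 6.331625)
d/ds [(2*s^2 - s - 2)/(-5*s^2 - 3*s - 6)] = 11*s*(-s - 4)/(25*s^4 + 30*s^3 + 69*s^2 + 36*s + 36)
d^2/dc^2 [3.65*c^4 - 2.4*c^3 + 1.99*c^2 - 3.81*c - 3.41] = 43.8*c^2 - 14.4*c + 3.98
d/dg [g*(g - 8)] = 2*g - 8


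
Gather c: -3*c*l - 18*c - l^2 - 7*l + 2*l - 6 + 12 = c*(-3*l - 18) - l^2 - 5*l + 6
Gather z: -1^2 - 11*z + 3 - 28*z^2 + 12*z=-28*z^2 + z + 2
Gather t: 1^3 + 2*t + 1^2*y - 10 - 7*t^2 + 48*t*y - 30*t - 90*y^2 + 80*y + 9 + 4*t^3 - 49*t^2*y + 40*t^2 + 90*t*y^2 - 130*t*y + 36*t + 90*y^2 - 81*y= 4*t^3 + t^2*(33 - 49*y) + t*(90*y^2 - 82*y + 8)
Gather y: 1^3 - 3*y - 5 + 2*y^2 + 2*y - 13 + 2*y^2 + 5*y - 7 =4*y^2 + 4*y - 24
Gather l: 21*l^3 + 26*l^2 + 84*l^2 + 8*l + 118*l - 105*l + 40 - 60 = 21*l^3 + 110*l^2 + 21*l - 20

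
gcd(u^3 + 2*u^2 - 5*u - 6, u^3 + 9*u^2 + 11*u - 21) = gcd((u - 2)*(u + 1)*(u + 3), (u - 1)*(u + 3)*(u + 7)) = u + 3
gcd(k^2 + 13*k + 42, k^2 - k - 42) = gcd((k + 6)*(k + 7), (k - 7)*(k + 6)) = k + 6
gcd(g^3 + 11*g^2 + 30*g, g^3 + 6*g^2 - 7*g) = g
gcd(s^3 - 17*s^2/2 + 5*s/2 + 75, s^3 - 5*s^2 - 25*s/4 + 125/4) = s^2 - 5*s/2 - 25/2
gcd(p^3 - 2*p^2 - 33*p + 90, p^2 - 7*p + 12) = p - 3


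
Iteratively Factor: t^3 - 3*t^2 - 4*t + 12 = (t - 2)*(t^2 - t - 6) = (t - 3)*(t - 2)*(t + 2)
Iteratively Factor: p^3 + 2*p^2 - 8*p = (p - 2)*(p^2 + 4*p) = p*(p - 2)*(p + 4)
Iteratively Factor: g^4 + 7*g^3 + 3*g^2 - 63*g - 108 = (g + 4)*(g^3 + 3*g^2 - 9*g - 27) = (g + 3)*(g + 4)*(g^2 - 9) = (g + 3)^2*(g + 4)*(g - 3)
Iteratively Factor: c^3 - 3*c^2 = (c)*(c^2 - 3*c) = c*(c - 3)*(c)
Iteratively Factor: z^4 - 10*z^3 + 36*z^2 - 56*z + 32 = (z - 2)*(z^3 - 8*z^2 + 20*z - 16) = (z - 4)*(z - 2)*(z^2 - 4*z + 4) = (z - 4)*(z - 2)^2*(z - 2)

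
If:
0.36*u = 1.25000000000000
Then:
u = 3.47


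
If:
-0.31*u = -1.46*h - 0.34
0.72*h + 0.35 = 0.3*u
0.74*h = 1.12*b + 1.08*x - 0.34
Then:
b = 0.323565110401703 - 0.964285714285714*x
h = 0.03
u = 1.24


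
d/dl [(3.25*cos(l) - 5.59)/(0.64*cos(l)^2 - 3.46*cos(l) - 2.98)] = (2.08*cos(l)^2 - 7.1552*cos(l) + 29.0264)*sin(l)/(0.4096*cos(l)^4 - 4.4288*cos(l)^3 + 8.1572*cos(l)^2 + 20.6216*cos(l) + 8.8804)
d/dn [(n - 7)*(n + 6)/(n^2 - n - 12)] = 30*(2*n - 1)/(n^4 - 2*n^3 - 23*n^2 + 24*n + 144)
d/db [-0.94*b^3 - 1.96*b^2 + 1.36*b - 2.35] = -2.82*b^2 - 3.92*b + 1.36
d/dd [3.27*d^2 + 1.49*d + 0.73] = 6.54*d + 1.49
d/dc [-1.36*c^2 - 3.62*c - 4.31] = -2.72*c - 3.62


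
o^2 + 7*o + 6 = (o + 1)*(o + 6)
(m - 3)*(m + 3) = m^2 - 9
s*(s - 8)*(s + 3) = s^3 - 5*s^2 - 24*s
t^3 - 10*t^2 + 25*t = t*(t - 5)^2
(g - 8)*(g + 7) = g^2 - g - 56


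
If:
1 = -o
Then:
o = -1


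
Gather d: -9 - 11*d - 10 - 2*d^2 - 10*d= -2*d^2 - 21*d - 19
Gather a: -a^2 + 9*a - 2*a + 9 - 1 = -a^2 + 7*a + 8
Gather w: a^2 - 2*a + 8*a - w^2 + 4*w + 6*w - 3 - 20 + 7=a^2 + 6*a - w^2 + 10*w - 16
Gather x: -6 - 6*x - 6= -6*x - 12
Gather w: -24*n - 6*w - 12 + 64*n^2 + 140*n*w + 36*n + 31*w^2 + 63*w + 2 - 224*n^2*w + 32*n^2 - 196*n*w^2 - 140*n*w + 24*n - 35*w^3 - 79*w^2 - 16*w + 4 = 96*n^2 + 36*n - 35*w^3 + w^2*(-196*n - 48) + w*(41 - 224*n^2) - 6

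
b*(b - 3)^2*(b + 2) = b^4 - 4*b^3 - 3*b^2 + 18*b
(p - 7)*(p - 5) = p^2 - 12*p + 35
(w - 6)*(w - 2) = w^2 - 8*w + 12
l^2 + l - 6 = (l - 2)*(l + 3)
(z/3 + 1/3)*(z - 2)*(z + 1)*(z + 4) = z^4/3 + 4*z^3/3 - z^2 - 14*z/3 - 8/3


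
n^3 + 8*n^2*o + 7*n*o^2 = n*(n + o)*(n + 7*o)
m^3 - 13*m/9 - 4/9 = (m - 4/3)*(m + 1/3)*(m + 1)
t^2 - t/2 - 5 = (t - 5/2)*(t + 2)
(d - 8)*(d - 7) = d^2 - 15*d + 56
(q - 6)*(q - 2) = q^2 - 8*q + 12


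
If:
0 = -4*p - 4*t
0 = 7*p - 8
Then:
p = 8/7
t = -8/7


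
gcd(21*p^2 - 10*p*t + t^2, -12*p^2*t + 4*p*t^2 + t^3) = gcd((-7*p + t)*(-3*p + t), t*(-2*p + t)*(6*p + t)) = 1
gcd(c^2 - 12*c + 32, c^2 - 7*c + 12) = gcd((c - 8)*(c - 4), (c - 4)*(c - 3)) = c - 4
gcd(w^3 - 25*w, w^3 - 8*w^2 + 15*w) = w^2 - 5*w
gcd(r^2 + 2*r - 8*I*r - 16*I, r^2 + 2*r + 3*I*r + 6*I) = r + 2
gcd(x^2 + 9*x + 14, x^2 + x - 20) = 1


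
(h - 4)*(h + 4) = h^2 - 16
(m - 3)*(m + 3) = m^2 - 9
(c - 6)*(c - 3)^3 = c^4 - 15*c^3 + 81*c^2 - 189*c + 162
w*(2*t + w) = 2*t*w + w^2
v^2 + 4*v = v*(v + 4)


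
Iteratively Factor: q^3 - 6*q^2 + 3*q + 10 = (q + 1)*(q^2 - 7*q + 10) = (q - 2)*(q + 1)*(q - 5)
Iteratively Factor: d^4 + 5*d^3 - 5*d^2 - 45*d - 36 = (d - 3)*(d^3 + 8*d^2 + 19*d + 12) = (d - 3)*(d + 4)*(d^2 + 4*d + 3) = (d - 3)*(d + 1)*(d + 4)*(d + 3)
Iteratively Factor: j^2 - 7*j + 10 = (j - 2)*(j - 5)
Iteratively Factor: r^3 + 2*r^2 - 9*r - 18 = (r + 3)*(r^2 - r - 6) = (r - 3)*(r + 3)*(r + 2)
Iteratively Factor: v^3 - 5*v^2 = (v)*(v^2 - 5*v) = v^2*(v - 5)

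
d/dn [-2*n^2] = -4*n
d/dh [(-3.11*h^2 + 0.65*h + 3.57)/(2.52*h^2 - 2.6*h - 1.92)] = (6.448*h^2 - 6.0504*h + 8.034)/(6.3504*h^4 - 13.104*h^3 - 2.9168*h^2 + 9.984*h + 3.6864)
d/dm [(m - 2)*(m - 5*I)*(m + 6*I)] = 3*m^2 + 2*m*(-2 + I) + 30 - 2*I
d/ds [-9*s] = -9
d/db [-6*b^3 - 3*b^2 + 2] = 6*b*(-3*b - 1)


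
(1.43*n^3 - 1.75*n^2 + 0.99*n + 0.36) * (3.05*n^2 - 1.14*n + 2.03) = 4.3615*n^5 - 6.9677*n^4 + 7.9174*n^3 - 3.5831*n^2 + 1.5993*n + 0.7308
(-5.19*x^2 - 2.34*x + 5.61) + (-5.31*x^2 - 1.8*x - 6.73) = -10.5*x^2 - 4.14*x - 1.12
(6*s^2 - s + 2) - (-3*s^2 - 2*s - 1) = 9*s^2 + s + 3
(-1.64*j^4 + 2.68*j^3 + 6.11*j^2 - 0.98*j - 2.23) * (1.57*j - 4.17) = -2.5748*j^5 + 11.0464*j^4 - 1.5829*j^3 - 27.0173*j^2 + 0.5855*j + 9.2991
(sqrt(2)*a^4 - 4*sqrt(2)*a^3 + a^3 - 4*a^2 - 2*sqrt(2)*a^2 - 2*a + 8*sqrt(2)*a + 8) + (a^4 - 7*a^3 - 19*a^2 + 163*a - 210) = a^4 + sqrt(2)*a^4 - 6*a^3 - 4*sqrt(2)*a^3 - 23*a^2 - 2*sqrt(2)*a^2 + 8*sqrt(2)*a + 161*a - 202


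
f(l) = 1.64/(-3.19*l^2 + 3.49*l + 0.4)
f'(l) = 1.64*(6.38*l - 3.49)/(-3.19*l^2 + 3.49*l + 0.4)^2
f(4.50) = -0.03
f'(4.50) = 0.02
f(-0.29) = -1.86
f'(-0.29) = -11.30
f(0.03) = 3.27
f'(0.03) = -21.48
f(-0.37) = -1.23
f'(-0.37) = -5.44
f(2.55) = -0.14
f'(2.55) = 0.16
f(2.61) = -0.13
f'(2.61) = 0.14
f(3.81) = -0.05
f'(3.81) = 0.03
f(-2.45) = -0.06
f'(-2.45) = -0.04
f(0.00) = 4.10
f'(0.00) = -35.77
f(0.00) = 4.10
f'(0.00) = -35.77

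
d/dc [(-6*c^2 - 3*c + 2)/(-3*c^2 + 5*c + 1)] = 13*(-3*c^2 - 1)/(9*c^4 - 30*c^3 + 19*c^2 + 10*c + 1)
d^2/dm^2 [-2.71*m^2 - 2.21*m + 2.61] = -5.42000000000000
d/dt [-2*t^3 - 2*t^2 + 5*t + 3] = -6*t^2 - 4*t + 5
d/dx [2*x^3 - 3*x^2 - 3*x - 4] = 6*x^2 - 6*x - 3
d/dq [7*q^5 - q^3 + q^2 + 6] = q*(35*q^3 - 3*q + 2)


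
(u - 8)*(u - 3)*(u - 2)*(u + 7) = u^4 - 6*u^3 - 45*u^2 + 274*u - 336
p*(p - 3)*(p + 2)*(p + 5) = p^4 + 4*p^3 - 11*p^2 - 30*p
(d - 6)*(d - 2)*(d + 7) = d^3 - d^2 - 44*d + 84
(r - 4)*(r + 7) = r^2 + 3*r - 28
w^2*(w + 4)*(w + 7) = w^4 + 11*w^3 + 28*w^2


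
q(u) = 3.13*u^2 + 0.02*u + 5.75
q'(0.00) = 0.02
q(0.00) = 5.75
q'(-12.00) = -75.10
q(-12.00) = 456.23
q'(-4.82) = -30.15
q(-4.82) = 78.37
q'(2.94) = 18.42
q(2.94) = 32.86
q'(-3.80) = -23.77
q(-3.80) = 50.87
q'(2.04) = 12.79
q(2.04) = 18.82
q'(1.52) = 9.54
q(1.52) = 13.01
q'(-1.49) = -9.31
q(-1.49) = 12.67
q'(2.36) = 14.79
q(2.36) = 23.23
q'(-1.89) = -11.81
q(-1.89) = 16.89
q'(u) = 6.26*u + 0.02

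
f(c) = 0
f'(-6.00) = 0.00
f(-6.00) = 0.00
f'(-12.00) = 0.00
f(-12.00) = 0.00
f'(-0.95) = 0.00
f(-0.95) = 0.00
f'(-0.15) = 0.00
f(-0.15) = 0.00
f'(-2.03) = 0.00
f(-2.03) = 0.00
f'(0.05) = 0.00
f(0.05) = 0.00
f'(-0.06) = 0.00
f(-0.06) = 0.00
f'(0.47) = 0.00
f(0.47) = 0.00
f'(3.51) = 0.00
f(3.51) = 0.00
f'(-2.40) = 0.00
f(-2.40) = 0.00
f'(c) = 0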